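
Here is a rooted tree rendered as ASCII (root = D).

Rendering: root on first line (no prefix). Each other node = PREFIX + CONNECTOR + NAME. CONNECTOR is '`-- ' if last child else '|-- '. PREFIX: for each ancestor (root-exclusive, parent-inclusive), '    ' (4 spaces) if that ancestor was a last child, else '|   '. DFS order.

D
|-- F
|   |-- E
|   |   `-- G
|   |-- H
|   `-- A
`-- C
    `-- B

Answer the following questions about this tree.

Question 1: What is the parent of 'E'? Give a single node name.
Answer: F

Derivation:
Scan adjacency: E appears as child of F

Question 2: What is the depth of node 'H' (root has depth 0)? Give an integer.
Path from root to H: D -> F -> H
Depth = number of edges = 2

Answer: 2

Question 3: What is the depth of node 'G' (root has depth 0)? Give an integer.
Answer: 3

Derivation:
Path from root to G: D -> F -> E -> G
Depth = number of edges = 3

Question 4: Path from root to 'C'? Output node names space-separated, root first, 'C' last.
Answer: D C

Derivation:
Walk down from root: D -> C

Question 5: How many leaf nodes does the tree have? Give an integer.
Leaves (nodes with no children): A, B, G, H

Answer: 4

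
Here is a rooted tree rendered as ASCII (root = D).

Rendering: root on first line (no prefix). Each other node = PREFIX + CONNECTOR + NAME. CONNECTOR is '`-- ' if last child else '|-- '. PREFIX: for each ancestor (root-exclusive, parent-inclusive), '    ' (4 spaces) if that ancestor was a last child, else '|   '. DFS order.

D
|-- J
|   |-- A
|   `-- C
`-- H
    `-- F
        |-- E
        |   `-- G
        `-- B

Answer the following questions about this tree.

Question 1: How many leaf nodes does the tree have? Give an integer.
Leaves (nodes with no children): A, B, C, G

Answer: 4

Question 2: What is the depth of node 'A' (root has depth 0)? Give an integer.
Path from root to A: D -> J -> A
Depth = number of edges = 2

Answer: 2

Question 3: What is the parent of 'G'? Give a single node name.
Answer: E

Derivation:
Scan adjacency: G appears as child of E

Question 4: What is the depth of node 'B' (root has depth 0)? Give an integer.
Path from root to B: D -> H -> F -> B
Depth = number of edges = 3

Answer: 3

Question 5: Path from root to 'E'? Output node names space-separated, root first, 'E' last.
Answer: D H F E

Derivation:
Walk down from root: D -> H -> F -> E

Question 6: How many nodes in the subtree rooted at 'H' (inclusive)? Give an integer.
Answer: 5

Derivation:
Subtree rooted at H contains: B, E, F, G, H
Count = 5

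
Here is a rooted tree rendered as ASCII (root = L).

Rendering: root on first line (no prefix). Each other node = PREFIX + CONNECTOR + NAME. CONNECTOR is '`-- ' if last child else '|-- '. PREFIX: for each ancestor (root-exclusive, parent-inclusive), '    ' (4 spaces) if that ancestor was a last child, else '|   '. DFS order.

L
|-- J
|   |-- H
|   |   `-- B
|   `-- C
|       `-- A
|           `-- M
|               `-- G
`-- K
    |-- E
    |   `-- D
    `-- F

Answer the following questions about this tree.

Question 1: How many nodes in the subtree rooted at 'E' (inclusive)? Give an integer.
Answer: 2

Derivation:
Subtree rooted at E contains: D, E
Count = 2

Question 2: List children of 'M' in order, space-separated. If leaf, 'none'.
Node M's children (from adjacency): G

Answer: G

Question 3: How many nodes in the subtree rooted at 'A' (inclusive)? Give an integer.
Answer: 3

Derivation:
Subtree rooted at A contains: A, G, M
Count = 3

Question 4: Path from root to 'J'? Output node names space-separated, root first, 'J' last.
Walk down from root: L -> J

Answer: L J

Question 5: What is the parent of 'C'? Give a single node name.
Answer: J

Derivation:
Scan adjacency: C appears as child of J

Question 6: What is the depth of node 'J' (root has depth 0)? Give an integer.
Answer: 1

Derivation:
Path from root to J: L -> J
Depth = number of edges = 1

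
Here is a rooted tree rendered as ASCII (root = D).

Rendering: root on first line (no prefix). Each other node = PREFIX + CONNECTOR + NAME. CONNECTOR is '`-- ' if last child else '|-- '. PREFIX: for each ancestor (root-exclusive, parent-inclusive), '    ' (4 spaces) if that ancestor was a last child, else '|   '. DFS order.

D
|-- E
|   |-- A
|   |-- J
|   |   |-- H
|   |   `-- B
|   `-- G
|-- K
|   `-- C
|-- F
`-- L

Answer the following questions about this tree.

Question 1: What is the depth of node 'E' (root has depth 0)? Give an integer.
Answer: 1

Derivation:
Path from root to E: D -> E
Depth = number of edges = 1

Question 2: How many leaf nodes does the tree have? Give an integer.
Leaves (nodes with no children): A, B, C, F, G, H, L

Answer: 7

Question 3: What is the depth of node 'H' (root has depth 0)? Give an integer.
Answer: 3

Derivation:
Path from root to H: D -> E -> J -> H
Depth = number of edges = 3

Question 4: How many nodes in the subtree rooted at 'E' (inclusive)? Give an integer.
Answer: 6

Derivation:
Subtree rooted at E contains: A, B, E, G, H, J
Count = 6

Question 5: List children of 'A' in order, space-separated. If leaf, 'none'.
Answer: none

Derivation:
Node A's children (from adjacency): (leaf)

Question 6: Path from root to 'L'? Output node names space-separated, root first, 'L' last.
Walk down from root: D -> L

Answer: D L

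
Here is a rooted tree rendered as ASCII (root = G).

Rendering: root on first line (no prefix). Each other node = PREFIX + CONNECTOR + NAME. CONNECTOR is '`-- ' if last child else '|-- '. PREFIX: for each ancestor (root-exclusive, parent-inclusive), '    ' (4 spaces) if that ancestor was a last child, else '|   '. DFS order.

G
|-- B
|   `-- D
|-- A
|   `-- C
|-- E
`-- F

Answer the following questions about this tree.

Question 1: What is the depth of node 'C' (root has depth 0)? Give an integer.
Answer: 2

Derivation:
Path from root to C: G -> A -> C
Depth = number of edges = 2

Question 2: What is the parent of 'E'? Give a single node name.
Answer: G

Derivation:
Scan adjacency: E appears as child of G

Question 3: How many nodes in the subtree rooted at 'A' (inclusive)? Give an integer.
Answer: 2

Derivation:
Subtree rooted at A contains: A, C
Count = 2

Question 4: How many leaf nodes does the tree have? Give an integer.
Leaves (nodes with no children): C, D, E, F

Answer: 4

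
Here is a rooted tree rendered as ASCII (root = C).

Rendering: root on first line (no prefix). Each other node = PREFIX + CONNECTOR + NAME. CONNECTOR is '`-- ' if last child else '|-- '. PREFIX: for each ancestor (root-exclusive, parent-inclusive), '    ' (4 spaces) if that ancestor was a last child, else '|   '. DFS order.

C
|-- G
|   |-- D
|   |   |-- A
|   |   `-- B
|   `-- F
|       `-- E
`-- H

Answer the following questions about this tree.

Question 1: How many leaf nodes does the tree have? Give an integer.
Answer: 4

Derivation:
Leaves (nodes with no children): A, B, E, H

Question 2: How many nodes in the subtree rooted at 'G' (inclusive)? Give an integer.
Subtree rooted at G contains: A, B, D, E, F, G
Count = 6

Answer: 6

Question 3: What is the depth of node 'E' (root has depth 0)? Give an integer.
Answer: 3

Derivation:
Path from root to E: C -> G -> F -> E
Depth = number of edges = 3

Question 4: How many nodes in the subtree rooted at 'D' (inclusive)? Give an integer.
Subtree rooted at D contains: A, B, D
Count = 3

Answer: 3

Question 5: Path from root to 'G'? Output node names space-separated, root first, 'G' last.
Walk down from root: C -> G

Answer: C G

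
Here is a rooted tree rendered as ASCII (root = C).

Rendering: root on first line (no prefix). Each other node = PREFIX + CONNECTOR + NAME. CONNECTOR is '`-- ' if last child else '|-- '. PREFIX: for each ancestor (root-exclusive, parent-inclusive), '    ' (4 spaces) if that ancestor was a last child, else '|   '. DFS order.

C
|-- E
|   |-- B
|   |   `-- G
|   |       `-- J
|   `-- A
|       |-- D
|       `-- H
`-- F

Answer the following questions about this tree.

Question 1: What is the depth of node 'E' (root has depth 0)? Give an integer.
Path from root to E: C -> E
Depth = number of edges = 1

Answer: 1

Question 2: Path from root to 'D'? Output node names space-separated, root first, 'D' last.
Walk down from root: C -> E -> A -> D

Answer: C E A D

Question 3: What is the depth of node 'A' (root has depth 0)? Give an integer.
Path from root to A: C -> E -> A
Depth = number of edges = 2

Answer: 2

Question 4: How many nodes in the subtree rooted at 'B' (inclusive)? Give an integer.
Answer: 3

Derivation:
Subtree rooted at B contains: B, G, J
Count = 3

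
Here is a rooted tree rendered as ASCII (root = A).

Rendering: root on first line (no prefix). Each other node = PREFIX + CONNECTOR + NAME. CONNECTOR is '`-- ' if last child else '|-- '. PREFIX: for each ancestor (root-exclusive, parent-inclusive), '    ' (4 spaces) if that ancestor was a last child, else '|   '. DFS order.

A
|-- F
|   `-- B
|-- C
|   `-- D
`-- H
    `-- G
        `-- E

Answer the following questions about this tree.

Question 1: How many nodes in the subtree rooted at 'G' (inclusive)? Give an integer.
Answer: 2

Derivation:
Subtree rooted at G contains: E, G
Count = 2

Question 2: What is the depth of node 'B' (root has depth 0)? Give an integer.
Path from root to B: A -> F -> B
Depth = number of edges = 2

Answer: 2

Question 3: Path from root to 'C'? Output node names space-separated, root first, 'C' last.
Answer: A C

Derivation:
Walk down from root: A -> C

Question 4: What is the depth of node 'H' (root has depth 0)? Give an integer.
Path from root to H: A -> H
Depth = number of edges = 1

Answer: 1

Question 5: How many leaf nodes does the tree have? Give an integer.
Answer: 3

Derivation:
Leaves (nodes with no children): B, D, E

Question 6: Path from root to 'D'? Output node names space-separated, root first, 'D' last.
Walk down from root: A -> C -> D

Answer: A C D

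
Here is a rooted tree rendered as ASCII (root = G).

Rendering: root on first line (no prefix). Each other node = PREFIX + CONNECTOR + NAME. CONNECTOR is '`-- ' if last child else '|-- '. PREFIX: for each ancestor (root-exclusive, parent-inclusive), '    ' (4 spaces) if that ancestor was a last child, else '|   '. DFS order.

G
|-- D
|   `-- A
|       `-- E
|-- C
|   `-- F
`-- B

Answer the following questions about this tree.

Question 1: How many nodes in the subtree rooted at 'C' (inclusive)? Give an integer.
Subtree rooted at C contains: C, F
Count = 2

Answer: 2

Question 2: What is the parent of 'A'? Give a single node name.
Answer: D

Derivation:
Scan adjacency: A appears as child of D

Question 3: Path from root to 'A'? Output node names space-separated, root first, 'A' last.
Walk down from root: G -> D -> A

Answer: G D A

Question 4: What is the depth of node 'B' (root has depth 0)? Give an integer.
Answer: 1

Derivation:
Path from root to B: G -> B
Depth = number of edges = 1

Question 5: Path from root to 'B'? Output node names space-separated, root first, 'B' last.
Answer: G B

Derivation:
Walk down from root: G -> B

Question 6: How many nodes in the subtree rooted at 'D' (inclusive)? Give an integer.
Subtree rooted at D contains: A, D, E
Count = 3

Answer: 3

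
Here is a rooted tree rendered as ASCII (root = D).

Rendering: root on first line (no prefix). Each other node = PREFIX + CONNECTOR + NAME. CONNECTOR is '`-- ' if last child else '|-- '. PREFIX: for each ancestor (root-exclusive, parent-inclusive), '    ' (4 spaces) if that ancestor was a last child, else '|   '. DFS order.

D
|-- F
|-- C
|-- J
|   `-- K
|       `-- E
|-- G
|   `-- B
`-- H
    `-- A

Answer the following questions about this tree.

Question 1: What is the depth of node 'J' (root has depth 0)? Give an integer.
Answer: 1

Derivation:
Path from root to J: D -> J
Depth = number of edges = 1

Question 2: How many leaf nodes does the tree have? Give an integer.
Leaves (nodes with no children): A, B, C, E, F

Answer: 5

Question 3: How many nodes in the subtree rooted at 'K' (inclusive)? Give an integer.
Answer: 2

Derivation:
Subtree rooted at K contains: E, K
Count = 2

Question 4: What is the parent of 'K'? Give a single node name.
Answer: J

Derivation:
Scan adjacency: K appears as child of J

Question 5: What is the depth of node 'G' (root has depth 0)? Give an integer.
Answer: 1

Derivation:
Path from root to G: D -> G
Depth = number of edges = 1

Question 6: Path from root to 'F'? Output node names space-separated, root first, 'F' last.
Walk down from root: D -> F

Answer: D F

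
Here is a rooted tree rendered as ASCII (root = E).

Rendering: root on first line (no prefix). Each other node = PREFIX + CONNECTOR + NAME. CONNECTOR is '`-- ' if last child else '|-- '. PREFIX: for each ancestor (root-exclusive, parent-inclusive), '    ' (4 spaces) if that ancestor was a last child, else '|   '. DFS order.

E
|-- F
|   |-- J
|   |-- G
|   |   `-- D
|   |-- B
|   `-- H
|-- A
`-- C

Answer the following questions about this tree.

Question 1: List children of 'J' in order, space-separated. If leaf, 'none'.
Answer: none

Derivation:
Node J's children (from adjacency): (leaf)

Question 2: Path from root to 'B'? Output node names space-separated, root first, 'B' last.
Walk down from root: E -> F -> B

Answer: E F B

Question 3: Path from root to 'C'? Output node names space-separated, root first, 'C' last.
Answer: E C

Derivation:
Walk down from root: E -> C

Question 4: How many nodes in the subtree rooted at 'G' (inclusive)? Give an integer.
Subtree rooted at G contains: D, G
Count = 2

Answer: 2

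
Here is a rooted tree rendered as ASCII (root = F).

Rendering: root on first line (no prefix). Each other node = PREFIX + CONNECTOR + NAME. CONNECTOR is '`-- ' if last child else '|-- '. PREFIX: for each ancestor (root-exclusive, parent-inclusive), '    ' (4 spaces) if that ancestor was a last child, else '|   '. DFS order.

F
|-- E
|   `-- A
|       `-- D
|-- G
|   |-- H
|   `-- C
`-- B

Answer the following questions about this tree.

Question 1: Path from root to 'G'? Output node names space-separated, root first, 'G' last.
Walk down from root: F -> G

Answer: F G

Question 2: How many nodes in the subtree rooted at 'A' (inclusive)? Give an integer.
Answer: 2

Derivation:
Subtree rooted at A contains: A, D
Count = 2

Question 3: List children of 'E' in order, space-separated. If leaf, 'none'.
Node E's children (from adjacency): A

Answer: A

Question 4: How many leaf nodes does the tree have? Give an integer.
Leaves (nodes with no children): B, C, D, H

Answer: 4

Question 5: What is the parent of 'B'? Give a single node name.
Answer: F

Derivation:
Scan adjacency: B appears as child of F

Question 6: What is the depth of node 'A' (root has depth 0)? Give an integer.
Path from root to A: F -> E -> A
Depth = number of edges = 2

Answer: 2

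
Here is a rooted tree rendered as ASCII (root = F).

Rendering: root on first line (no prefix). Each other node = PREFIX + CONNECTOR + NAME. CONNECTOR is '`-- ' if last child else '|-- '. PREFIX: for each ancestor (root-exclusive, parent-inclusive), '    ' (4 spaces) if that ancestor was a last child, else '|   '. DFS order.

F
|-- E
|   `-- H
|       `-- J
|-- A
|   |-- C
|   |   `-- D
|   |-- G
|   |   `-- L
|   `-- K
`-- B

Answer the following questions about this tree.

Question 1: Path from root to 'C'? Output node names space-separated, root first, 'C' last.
Answer: F A C

Derivation:
Walk down from root: F -> A -> C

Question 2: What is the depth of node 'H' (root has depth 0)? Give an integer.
Answer: 2

Derivation:
Path from root to H: F -> E -> H
Depth = number of edges = 2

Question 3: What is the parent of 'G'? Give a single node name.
Scan adjacency: G appears as child of A

Answer: A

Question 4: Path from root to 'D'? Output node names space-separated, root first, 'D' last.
Walk down from root: F -> A -> C -> D

Answer: F A C D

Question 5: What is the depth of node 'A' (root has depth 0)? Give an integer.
Answer: 1

Derivation:
Path from root to A: F -> A
Depth = number of edges = 1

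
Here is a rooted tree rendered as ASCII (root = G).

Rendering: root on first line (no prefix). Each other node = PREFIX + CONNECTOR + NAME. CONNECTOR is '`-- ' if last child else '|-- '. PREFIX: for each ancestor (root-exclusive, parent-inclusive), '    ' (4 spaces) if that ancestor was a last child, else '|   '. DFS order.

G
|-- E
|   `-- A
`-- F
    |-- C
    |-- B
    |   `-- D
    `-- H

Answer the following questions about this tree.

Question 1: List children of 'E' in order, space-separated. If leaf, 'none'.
Answer: A

Derivation:
Node E's children (from adjacency): A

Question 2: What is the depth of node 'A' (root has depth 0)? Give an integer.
Path from root to A: G -> E -> A
Depth = number of edges = 2

Answer: 2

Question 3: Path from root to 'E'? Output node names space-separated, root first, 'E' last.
Answer: G E

Derivation:
Walk down from root: G -> E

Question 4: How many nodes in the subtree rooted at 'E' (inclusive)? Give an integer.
Subtree rooted at E contains: A, E
Count = 2

Answer: 2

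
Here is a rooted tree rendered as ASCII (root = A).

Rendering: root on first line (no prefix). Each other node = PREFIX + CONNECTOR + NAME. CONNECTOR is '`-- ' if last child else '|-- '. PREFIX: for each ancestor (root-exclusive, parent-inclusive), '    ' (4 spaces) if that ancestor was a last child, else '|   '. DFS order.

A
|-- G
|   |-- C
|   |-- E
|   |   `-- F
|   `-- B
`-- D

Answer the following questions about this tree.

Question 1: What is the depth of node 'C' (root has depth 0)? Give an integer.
Path from root to C: A -> G -> C
Depth = number of edges = 2

Answer: 2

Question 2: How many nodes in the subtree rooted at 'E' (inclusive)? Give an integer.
Subtree rooted at E contains: E, F
Count = 2

Answer: 2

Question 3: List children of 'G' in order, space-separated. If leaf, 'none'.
Node G's children (from adjacency): C, E, B

Answer: C E B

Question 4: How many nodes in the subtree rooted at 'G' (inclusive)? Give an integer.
Answer: 5

Derivation:
Subtree rooted at G contains: B, C, E, F, G
Count = 5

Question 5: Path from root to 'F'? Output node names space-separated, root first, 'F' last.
Walk down from root: A -> G -> E -> F

Answer: A G E F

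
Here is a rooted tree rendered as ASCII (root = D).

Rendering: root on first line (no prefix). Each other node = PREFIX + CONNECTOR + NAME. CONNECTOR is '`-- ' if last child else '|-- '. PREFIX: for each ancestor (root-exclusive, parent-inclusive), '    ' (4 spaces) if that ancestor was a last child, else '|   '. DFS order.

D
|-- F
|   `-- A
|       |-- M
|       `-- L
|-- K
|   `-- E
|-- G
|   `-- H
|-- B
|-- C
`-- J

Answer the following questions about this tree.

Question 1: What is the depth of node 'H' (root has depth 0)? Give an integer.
Path from root to H: D -> G -> H
Depth = number of edges = 2

Answer: 2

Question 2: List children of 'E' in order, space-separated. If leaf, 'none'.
Answer: none

Derivation:
Node E's children (from adjacency): (leaf)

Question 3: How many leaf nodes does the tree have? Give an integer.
Answer: 7

Derivation:
Leaves (nodes with no children): B, C, E, H, J, L, M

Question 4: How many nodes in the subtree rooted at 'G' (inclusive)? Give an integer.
Answer: 2

Derivation:
Subtree rooted at G contains: G, H
Count = 2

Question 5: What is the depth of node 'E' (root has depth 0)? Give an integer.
Path from root to E: D -> K -> E
Depth = number of edges = 2

Answer: 2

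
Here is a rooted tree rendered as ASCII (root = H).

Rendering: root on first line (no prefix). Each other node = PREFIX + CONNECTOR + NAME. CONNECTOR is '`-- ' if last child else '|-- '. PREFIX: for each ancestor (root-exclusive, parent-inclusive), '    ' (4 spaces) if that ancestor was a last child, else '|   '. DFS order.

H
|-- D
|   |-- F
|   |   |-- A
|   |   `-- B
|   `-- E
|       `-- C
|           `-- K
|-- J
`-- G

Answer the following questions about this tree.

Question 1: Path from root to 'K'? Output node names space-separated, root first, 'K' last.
Answer: H D E C K

Derivation:
Walk down from root: H -> D -> E -> C -> K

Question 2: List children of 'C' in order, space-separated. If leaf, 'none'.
Node C's children (from adjacency): K

Answer: K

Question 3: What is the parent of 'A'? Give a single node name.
Scan adjacency: A appears as child of F

Answer: F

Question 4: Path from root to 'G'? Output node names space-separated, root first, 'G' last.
Walk down from root: H -> G

Answer: H G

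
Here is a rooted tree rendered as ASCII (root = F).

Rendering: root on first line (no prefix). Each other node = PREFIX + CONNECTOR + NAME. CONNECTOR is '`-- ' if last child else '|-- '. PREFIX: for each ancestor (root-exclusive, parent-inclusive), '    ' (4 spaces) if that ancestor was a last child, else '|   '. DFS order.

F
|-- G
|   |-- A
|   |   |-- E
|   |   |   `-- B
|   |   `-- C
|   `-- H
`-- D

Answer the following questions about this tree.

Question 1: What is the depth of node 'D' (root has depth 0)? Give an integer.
Answer: 1

Derivation:
Path from root to D: F -> D
Depth = number of edges = 1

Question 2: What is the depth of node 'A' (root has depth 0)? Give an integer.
Path from root to A: F -> G -> A
Depth = number of edges = 2

Answer: 2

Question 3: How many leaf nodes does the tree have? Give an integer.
Leaves (nodes with no children): B, C, D, H

Answer: 4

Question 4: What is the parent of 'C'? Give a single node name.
Scan adjacency: C appears as child of A

Answer: A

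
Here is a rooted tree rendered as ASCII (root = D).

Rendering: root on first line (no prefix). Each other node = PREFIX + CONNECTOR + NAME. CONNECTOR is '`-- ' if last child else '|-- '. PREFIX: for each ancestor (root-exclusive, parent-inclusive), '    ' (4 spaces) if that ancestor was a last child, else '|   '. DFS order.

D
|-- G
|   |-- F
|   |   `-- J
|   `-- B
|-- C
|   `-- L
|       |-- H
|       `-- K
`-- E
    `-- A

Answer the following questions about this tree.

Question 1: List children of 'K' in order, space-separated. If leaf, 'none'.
Answer: none

Derivation:
Node K's children (from adjacency): (leaf)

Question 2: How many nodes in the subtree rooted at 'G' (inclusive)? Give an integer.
Subtree rooted at G contains: B, F, G, J
Count = 4

Answer: 4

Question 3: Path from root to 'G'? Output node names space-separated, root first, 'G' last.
Answer: D G

Derivation:
Walk down from root: D -> G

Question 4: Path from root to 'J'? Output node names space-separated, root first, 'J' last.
Walk down from root: D -> G -> F -> J

Answer: D G F J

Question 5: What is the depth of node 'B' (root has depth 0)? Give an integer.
Path from root to B: D -> G -> B
Depth = number of edges = 2

Answer: 2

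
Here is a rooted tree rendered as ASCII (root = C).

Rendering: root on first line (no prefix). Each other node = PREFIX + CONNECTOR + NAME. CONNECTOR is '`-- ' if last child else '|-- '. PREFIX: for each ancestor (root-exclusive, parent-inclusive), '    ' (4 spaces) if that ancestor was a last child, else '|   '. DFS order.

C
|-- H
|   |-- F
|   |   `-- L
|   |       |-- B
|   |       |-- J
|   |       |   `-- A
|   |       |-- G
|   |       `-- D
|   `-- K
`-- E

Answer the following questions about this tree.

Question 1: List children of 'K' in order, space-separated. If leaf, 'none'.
Node K's children (from adjacency): (leaf)

Answer: none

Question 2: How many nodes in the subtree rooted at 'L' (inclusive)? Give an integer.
Subtree rooted at L contains: A, B, D, G, J, L
Count = 6

Answer: 6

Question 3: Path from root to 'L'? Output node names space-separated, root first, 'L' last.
Answer: C H F L

Derivation:
Walk down from root: C -> H -> F -> L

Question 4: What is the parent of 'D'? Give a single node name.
Answer: L

Derivation:
Scan adjacency: D appears as child of L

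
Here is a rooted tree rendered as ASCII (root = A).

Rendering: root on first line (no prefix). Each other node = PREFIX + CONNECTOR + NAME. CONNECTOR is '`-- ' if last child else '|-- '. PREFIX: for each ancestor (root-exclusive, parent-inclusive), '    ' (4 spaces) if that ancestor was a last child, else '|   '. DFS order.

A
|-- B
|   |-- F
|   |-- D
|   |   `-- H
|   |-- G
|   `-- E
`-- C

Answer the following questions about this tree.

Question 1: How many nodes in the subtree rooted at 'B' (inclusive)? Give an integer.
Subtree rooted at B contains: B, D, E, F, G, H
Count = 6

Answer: 6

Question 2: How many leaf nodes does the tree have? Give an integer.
Leaves (nodes with no children): C, E, F, G, H

Answer: 5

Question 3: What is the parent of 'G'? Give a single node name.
Scan adjacency: G appears as child of B

Answer: B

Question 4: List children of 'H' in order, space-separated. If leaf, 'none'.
Answer: none

Derivation:
Node H's children (from adjacency): (leaf)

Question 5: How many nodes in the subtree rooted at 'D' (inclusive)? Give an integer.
Subtree rooted at D contains: D, H
Count = 2

Answer: 2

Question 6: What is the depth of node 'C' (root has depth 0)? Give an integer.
Path from root to C: A -> C
Depth = number of edges = 1

Answer: 1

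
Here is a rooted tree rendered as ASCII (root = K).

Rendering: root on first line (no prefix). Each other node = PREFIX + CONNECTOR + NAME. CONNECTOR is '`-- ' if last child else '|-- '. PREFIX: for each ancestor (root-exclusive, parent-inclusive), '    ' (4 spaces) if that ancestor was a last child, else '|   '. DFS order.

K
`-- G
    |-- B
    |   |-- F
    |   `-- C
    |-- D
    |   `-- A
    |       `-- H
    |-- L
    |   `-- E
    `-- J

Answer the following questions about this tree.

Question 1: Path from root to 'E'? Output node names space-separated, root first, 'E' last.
Walk down from root: K -> G -> L -> E

Answer: K G L E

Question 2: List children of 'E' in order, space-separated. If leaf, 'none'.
Node E's children (from adjacency): (leaf)

Answer: none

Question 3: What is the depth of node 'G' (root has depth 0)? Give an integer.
Answer: 1

Derivation:
Path from root to G: K -> G
Depth = number of edges = 1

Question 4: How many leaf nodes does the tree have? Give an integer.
Leaves (nodes with no children): C, E, F, H, J

Answer: 5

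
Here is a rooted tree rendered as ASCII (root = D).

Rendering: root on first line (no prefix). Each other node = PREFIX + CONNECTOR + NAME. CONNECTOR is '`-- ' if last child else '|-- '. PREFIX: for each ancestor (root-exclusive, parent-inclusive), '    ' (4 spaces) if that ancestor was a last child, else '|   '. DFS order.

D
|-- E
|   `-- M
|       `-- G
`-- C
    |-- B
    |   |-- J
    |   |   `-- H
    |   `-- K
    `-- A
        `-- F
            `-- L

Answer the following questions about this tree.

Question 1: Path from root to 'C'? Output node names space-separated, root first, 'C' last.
Answer: D C

Derivation:
Walk down from root: D -> C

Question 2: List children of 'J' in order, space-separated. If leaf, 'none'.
Node J's children (from adjacency): H

Answer: H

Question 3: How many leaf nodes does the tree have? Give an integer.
Leaves (nodes with no children): G, H, K, L

Answer: 4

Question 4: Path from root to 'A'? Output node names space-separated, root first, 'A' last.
Walk down from root: D -> C -> A

Answer: D C A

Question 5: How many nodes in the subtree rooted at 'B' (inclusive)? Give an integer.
Subtree rooted at B contains: B, H, J, K
Count = 4

Answer: 4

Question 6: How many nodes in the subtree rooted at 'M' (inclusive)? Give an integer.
Subtree rooted at M contains: G, M
Count = 2

Answer: 2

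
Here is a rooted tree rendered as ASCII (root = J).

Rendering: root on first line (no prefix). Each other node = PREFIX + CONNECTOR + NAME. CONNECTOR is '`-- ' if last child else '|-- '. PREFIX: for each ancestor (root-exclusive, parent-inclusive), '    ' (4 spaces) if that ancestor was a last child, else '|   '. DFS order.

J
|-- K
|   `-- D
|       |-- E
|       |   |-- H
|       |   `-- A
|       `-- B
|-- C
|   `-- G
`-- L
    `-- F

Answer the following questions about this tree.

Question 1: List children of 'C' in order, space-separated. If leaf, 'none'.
Answer: G

Derivation:
Node C's children (from adjacency): G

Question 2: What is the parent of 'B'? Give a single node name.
Answer: D

Derivation:
Scan adjacency: B appears as child of D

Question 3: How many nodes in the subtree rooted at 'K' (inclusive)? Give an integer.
Subtree rooted at K contains: A, B, D, E, H, K
Count = 6

Answer: 6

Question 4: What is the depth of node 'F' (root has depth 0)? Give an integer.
Answer: 2

Derivation:
Path from root to F: J -> L -> F
Depth = number of edges = 2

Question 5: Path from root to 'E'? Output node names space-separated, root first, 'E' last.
Answer: J K D E

Derivation:
Walk down from root: J -> K -> D -> E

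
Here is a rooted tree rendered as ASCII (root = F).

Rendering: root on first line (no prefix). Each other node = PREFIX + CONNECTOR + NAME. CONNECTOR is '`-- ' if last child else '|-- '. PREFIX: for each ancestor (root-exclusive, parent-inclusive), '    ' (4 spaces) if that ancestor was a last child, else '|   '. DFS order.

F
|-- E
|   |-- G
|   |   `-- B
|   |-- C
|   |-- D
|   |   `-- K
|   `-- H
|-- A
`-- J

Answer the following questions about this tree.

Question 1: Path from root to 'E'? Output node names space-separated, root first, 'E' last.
Answer: F E

Derivation:
Walk down from root: F -> E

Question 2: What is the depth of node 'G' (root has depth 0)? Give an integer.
Answer: 2

Derivation:
Path from root to G: F -> E -> G
Depth = number of edges = 2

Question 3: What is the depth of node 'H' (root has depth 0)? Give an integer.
Path from root to H: F -> E -> H
Depth = number of edges = 2

Answer: 2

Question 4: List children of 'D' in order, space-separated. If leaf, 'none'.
Answer: K

Derivation:
Node D's children (from adjacency): K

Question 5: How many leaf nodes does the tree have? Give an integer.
Leaves (nodes with no children): A, B, C, H, J, K

Answer: 6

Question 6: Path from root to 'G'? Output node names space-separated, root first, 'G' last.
Walk down from root: F -> E -> G

Answer: F E G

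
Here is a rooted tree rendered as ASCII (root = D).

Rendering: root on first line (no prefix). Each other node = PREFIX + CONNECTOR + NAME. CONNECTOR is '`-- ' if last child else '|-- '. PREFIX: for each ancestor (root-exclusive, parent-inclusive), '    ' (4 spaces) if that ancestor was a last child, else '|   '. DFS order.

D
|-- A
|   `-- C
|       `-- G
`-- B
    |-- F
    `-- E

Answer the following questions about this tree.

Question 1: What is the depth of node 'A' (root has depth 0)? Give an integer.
Answer: 1

Derivation:
Path from root to A: D -> A
Depth = number of edges = 1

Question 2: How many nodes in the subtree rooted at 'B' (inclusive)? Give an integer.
Answer: 3

Derivation:
Subtree rooted at B contains: B, E, F
Count = 3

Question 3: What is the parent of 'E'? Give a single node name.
Answer: B

Derivation:
Scan adjacency: E appears as child of B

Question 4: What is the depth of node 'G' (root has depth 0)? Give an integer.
Answer: 3

Derivation:
Path from root to G: D -> A -> C -> G
Depth = number of edges = 3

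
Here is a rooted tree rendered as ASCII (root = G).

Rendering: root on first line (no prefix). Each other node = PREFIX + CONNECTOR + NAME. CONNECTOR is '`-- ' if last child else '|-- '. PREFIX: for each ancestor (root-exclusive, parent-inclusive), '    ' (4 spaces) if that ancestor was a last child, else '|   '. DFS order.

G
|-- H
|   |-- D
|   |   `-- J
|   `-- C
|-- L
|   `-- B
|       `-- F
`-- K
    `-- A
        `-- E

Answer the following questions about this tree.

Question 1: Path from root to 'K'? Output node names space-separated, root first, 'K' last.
Walk down from root: G -> K

Answer: G K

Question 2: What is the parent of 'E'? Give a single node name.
Scan adjacency: E appears as child of A

Answer: A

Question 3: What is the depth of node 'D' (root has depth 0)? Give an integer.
Answer: 2

Derivation:
Path from root to D: G -> H -> D
Depth = number of edges = 2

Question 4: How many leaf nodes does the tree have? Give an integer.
Answer: 4

Derivation:
Leaves (nodes with no children): C, E, F, J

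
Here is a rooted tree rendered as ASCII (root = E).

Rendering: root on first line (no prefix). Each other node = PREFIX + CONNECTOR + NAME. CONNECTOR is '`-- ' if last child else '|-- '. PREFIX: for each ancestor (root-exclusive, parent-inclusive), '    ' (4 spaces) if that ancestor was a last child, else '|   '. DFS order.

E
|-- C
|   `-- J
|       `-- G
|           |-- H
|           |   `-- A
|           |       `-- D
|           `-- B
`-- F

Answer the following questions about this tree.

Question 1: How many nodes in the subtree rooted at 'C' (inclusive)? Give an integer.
Subtree rooted at C contains: A, B, C, D, G, H, J
Count = 7

Answer: 7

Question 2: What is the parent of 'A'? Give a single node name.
Scan adjacency: A appears as child of H

Answer: H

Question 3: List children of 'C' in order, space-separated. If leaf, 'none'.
Answer: J

Derivation:
Node C's children (from adjacency): J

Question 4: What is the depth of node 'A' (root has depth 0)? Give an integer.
Path from root to A: E -> C -> J -> G -> H -> A
Depth = number of edges = 5

Answer: 5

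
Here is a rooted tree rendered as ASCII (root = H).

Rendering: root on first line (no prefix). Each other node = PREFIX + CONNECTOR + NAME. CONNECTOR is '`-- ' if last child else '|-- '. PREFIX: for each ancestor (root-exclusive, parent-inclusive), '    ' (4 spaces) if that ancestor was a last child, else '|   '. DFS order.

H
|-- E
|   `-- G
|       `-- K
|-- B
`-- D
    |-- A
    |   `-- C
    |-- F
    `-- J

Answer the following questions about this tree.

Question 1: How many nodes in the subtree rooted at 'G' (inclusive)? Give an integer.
Answer: 2

Derivation:
Subtree rooted at G contains: G, K
Count = 2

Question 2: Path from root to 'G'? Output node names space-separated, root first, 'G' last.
Answer: H E G

Derivation:
Walk down from root: H -> E -> G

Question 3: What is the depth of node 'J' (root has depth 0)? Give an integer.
Path from root to J: H -> D -> J
Depth = number of edges = 2

Answer: 2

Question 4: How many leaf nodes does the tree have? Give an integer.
Leaves (nodes with no children): B, C, F, J, K

Answer: 5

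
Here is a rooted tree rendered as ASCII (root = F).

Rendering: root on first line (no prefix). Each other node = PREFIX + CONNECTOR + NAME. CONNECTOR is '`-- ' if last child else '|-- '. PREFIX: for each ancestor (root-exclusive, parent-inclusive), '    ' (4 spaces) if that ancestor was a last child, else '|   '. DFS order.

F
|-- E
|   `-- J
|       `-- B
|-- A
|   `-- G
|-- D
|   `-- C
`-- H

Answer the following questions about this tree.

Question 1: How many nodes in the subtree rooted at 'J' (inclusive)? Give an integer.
Answer: 2

Derivation:
Subtree rooted at J contains: B, J
Count = 2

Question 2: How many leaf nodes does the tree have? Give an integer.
Answer: 4

Derivation:
Leaves (nodes with no children): B, C, G, H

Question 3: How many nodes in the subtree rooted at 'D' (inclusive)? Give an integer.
Answer: 2

Derivation:
Subtree rooted at D contains: C, D
Count = 2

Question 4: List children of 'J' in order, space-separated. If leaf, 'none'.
Node J's children (from adjacency): B

Answer: B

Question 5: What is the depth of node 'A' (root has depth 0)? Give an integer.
Path from root to A: F -> A
Depth = number of edges = 1

Answer: 1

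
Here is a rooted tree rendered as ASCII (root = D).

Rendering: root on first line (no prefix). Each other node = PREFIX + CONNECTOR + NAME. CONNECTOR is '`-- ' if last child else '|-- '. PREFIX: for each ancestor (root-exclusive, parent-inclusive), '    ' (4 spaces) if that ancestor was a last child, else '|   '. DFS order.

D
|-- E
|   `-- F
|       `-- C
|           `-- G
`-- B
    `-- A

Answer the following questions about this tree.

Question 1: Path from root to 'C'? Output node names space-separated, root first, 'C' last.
Walk down from root: D -> E -> F -> C

Answer: D E F C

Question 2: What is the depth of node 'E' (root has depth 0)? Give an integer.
Answer: 1

Derivation:
Path from root to E: D -> E
Depth = number of edges = 1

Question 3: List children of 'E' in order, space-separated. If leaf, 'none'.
Answer: F

Derivation:
Node E's children (from adjacency): F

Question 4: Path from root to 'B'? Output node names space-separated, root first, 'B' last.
Answer: D B

Derivation:
Walk down from root: D -> B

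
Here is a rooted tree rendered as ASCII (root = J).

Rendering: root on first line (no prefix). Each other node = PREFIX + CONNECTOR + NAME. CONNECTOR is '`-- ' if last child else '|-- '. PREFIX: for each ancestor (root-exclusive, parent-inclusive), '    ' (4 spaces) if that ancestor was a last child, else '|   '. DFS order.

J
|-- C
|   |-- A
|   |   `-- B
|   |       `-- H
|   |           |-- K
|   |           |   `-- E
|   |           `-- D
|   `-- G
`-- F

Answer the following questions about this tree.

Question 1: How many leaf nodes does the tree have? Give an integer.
Answer: 4

Derivation:
Leaves (nodes with no children): D, E, F, G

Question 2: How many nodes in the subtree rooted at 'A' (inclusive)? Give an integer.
Answer: 6

Derivation:
Subtree rooted at A contains: A, B, D, E, H, K
Count = 6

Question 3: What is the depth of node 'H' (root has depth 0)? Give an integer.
Path from root to H: J -> C -> A -> B -> H
Depth = number of edges = 4

Answer: 4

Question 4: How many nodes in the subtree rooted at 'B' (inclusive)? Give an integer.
Subtree rooted at B contains: B, D, E, H, K
Count = 5

Answer: 5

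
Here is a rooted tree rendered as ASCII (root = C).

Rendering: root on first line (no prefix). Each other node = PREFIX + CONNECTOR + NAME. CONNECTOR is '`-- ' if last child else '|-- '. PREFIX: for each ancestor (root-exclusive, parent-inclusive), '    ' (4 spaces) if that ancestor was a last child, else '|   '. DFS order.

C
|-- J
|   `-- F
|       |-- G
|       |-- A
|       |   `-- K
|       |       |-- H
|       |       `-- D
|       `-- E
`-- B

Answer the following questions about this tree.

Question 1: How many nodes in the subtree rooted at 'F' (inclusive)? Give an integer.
Answer: 7

Derivation:
Subtree rooted at F contains: A, D, E, F, G, H, K
Count = 7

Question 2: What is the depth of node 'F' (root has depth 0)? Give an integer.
Answer: 2

Derivation:
Path from root to F: C -> J -> F
Depth = number of edges = 2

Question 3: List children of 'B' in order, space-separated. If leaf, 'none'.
Node B's children (from adjacency): (leaf)

Answer: none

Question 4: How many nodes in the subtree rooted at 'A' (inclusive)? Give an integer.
Subtree rooted at A contains: A, D, H, K
Count = 4

Answer: 4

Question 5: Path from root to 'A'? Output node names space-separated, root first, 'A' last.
Answer: C J F A

Derivation:
Walk down from root: C -> J -> F -> A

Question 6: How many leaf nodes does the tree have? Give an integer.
Answer: 5

Derivation:
Leaves (nodes with no children): B, D, E, G, H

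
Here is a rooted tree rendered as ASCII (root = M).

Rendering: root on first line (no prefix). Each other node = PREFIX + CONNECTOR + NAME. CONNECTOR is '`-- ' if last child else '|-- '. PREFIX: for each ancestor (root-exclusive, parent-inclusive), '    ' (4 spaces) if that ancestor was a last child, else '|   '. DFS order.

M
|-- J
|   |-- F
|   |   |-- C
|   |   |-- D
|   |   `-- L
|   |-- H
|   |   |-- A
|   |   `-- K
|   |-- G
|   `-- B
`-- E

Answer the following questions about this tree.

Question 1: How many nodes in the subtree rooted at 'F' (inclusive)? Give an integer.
Subtree rooted at F contains: C, D, F, L
Count = 4

Answer: 4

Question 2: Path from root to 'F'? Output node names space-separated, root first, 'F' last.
Answer: M J F

Derivation:
Walk down from root: M -> J -> F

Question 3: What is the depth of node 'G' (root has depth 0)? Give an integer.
Answer: 2

Derivation:
Path from root to G: M -> J -> G
Depth = number of edges = 2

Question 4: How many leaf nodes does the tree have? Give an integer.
Answer: 8

Derivation:
Leaves (nodes with no children): A, B, C, D, E, G, K, L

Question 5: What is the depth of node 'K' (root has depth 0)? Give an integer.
Path from root to K: M -> J -> H -> K
Depth = number of edges = 3

Answer: 3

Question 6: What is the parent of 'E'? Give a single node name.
Answer: M

Derivation:
Scan adjacency: E appears as child of M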